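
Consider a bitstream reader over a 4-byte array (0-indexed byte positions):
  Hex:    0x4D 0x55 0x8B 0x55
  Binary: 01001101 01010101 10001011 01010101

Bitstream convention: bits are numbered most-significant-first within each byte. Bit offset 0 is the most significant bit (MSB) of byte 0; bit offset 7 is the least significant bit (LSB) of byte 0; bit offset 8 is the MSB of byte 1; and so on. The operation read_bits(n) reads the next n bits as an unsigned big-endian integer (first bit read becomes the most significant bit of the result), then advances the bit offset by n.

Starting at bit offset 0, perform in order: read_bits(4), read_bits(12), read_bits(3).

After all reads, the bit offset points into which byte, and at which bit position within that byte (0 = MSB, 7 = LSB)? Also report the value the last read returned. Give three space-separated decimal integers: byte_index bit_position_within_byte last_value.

Read 1: bits[0:4] width=4 -> value=4 (bin 0100); offset now 4 = byte 0 bit 4; 28 bits remain
Read 2: bits[4:16] width=12 -> value=3413 (bin 110101010101); offset now 16 = byte 2 bit 0; 16 bits remain
Read 3: bits[16:19] width=3 -> value=4 (bin 100); offset now 19 = byte 2 bit 3; 13 bits remain

Answer: 2 3 4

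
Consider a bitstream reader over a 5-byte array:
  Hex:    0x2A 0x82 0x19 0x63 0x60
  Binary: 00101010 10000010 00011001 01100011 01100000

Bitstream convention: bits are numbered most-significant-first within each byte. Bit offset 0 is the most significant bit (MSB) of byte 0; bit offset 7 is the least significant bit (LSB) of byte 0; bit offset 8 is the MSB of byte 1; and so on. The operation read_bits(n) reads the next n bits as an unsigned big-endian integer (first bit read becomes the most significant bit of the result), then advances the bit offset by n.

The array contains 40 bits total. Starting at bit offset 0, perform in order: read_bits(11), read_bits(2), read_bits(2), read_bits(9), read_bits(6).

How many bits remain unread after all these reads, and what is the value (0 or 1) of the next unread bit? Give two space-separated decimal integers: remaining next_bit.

Read 1: bits[0:11] width=11 -> value=340 (bin 00101010100); offset now 11 = byte 1 bit 3; 29 bits remain
Read 2: bits[11:13] width=2 -> value=0 (bin 00); offset now 13 = byte 1 bit 5; 27 bits remain
Read 3: bits[13:15] width=2 -> value=1 (bin 01); offset now 15 = byte 1 bit 7; 25 bits remain
Read 4: bits[15:24] width=9 -> value=25 (bin 000011001); offset now 24 = byte 3 bit 0; 16 bits remain
Read 5: bits[24:30] width=6 -> value=24 (bin 011000); offset now 30 = byte 3 bit 6; 10 bits remain

Answer: 10 1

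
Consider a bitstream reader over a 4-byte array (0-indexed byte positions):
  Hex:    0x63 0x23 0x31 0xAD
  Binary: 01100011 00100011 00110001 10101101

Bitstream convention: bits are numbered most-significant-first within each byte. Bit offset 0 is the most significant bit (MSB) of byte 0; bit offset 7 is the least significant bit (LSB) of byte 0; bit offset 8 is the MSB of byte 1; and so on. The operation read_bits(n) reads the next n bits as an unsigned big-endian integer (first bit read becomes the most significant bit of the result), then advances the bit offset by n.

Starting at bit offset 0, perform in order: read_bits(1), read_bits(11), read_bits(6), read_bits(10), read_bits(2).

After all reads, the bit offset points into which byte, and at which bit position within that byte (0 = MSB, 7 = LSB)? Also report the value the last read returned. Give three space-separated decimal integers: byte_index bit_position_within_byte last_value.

Answer: 3 6 3

Derivation:
Read 1: bits[0:1] width=1 -> value=0 (bin 0); offset now 1 = byte 0 bit 1; 31 bits remain
Read 2: bits[1:12] width=11 -> value=1586 (bin 11000110010); offset now 12 = byte 1 bit 4; 20 bits remain
Read 3: bits[12:18] width=6 -> value=12 (bin 001100); offset now 18 = byte 2 bit 2; 14 bits remain
Read 4: bits[18:28] width=10 -> value=794 (bin 1100011010); offset now 28 = byte 3 bit 4; 4 bits remain
Read 5: bits[28:30] width=2 -> value=3 (bin 11); offset now 30 = byte 3 bit 6; 2 bits remain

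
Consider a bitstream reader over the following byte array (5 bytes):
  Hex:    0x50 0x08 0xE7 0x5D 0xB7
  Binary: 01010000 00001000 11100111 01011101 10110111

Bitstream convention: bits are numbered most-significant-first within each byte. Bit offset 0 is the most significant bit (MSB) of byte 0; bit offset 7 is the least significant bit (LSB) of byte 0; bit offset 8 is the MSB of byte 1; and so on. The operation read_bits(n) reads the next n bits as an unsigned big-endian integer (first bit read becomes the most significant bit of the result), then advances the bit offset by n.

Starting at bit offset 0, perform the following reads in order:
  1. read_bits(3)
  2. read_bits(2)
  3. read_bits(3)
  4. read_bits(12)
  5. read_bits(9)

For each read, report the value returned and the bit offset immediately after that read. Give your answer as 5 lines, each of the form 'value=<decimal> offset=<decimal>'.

Read 1: bits[0:3] width=3 -> value=2 (bin 010); offset now 3 = byte 0 bit 3; 37 bits remain
Read 2: bits[3:5] width=2 -> value=2 (bin 10); offset now 5 = byte 0 bit 5; 35 bits remain
Read 3: bits[5:8] width=3 -> value=0 (bin 000); offset now 8 = byte 1 bit 0; 32 bits remain
Read 4: bits[8:20] width=12 -> value=142 (bin 000010001110); offset now 20 = byte 2 bit 4; 20 bits remain
Read 5: bits[20:29] width=9 -> value=235 (bin 011101011); offset now 29 = byte 3 bit 5; 11 bits remain

Answer: value=2 offset=3
value=2 offset=5
value=0 offset=8
value=142 offset=20
value=235 offset=29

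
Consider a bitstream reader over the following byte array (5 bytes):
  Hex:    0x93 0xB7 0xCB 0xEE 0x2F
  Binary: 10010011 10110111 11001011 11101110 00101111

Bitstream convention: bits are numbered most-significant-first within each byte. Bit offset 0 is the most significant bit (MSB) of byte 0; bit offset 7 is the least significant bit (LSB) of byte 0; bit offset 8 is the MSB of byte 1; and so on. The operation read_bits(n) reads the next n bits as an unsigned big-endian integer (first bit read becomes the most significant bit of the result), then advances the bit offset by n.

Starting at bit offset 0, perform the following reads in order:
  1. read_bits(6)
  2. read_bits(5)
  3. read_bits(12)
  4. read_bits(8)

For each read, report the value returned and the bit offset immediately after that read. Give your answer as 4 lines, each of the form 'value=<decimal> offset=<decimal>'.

Answer: value=36 offset=6
value=29 offset=11
value=3045 offset=23
value=247 offset=31

Derivation:
Read 1: bits[0:6] width=6 -> value=36 (bin 100100); offset now 6 = byte 0 bit 6; 34 bits remain
Read 2: bits[6:11] width=5 -> value=29 (bin 11101); offset now 11 = byte 1 bit 3; 29 bits remain
Read 3: bits[11:23] width=12 -> value=3045 (bin 101111100101); offset now 23 = byte 2 bit 7; 17 bits remain
Read 4: bits[23:31] width=8 -> value=247 (bin 11110111); offset now 31 = byte 3 bit 7; 9 bits remain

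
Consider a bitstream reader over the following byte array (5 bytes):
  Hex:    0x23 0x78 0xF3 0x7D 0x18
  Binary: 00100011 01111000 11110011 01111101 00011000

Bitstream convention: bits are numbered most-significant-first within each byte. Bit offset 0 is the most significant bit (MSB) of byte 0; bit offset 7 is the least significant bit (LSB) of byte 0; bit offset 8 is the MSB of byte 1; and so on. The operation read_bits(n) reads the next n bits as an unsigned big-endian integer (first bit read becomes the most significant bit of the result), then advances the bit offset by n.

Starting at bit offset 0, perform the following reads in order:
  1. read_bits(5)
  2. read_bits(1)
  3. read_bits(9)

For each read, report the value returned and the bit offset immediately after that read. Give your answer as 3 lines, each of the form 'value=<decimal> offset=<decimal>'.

Read 1: bits[0:5] width=5 -> value=4 (bin 00100); offset now 5 = byte 0 bit 5; 35 bits remain
Read 2: bits[5:6] width=1 -> value=0 (bin 0); offset now 6 = byte 0 bit 6; 34 bits remain
Read 3: bits[6:15] width=9 -> value=444 (bin 110111100); offset now 15 = byte 1 bit 7; 25 bits remain

Answer: value=4 offset=5
value=0 offset=6
value=444 offset=15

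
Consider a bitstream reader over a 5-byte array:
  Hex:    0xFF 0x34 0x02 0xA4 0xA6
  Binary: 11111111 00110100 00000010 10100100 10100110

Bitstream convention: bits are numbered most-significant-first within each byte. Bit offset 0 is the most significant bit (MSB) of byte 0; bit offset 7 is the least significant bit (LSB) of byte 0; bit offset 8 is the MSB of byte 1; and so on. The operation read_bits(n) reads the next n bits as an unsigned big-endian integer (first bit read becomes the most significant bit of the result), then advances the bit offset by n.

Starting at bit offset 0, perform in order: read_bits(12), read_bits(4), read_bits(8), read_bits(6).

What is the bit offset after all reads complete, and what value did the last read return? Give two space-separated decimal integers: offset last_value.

Read 1: bits[0:12] width=12 -> value=4083 (bin 111111110011); offset now 12 = byte 1 bit 4; 28 bits remain
Read 2: bits[12:16] width=4 -> value=4 (bin 0100); offset now 16 = byte 2 bit 0; 24 bits remain
Read 3: bits[16:24] width=8 -> value=2 (bin 00000010); offset now 24 = byte 3 bit 0; 16 bits remain
Read 4: bits[24:30] width=6 -> value=41 (bin 101001); offset now 30 = byte 3 bit 6; 10 bits remain

Answer: 30 41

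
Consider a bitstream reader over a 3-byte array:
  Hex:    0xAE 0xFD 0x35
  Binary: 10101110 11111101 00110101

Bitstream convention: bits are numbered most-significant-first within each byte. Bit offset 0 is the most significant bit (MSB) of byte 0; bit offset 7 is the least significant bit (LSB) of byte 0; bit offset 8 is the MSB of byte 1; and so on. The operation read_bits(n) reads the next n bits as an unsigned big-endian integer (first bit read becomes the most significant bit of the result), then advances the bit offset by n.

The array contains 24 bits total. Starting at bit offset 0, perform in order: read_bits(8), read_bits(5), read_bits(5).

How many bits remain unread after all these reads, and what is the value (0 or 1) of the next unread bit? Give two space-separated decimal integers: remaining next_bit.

Answer: 6 1

Derivation:
Read 1: bits[0:8] width=8 -> value=174 (bin 10101110); offset now 8 = byte 1 bit 0; 16 bits remain
Read 2: bits[8:13] width=5 -> value=31 (bin 11111); offset now 13 = byte 1 bit 5; 11 bits remain
Read 3: bits[13:18] width=5 -> value=20 (bin 10100); offset now 18 = byte 2 bit 2; 6 bits remain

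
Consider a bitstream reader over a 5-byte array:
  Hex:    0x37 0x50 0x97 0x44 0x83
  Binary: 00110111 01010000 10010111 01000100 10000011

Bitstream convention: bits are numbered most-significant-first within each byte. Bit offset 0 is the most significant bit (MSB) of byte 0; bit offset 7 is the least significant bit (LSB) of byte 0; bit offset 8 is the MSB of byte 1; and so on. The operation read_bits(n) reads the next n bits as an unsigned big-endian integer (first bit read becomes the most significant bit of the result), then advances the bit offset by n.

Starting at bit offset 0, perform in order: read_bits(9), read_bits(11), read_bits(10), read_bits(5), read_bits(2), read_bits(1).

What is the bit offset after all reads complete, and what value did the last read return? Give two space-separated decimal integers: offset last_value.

Read 1: bits[0:9] width=9 -> value=110 (bin 001101110); offset now 9 = byte 1 bit 1; 31 bits remain
Read 2: bits[9:20] width=11 -> value=1289 (bin 10100001001); offset now 20 = byte 2 bit 4; 20 bits remain
Read 3: bits[20:30] width=10 -> value=465 (bin 0111010001); offset now 30 = byte 3 bit 6; 10 bits remain
Read 4: bits[30:35] width=5 -> value=4 (bin 00100); offset now 35 = byte 4 bit 3; 5 bits remain
Read 5: bits[35:37] width=2 -> value=0 (bin 00); offset now 37 = byte 4 bit 5; 3 bits remain
Read 6: bits[37:38] width=1 -> value=0 (bin 0); offset now 38 = byte 4 bit 6; 2 bits remain

Answer: 38 0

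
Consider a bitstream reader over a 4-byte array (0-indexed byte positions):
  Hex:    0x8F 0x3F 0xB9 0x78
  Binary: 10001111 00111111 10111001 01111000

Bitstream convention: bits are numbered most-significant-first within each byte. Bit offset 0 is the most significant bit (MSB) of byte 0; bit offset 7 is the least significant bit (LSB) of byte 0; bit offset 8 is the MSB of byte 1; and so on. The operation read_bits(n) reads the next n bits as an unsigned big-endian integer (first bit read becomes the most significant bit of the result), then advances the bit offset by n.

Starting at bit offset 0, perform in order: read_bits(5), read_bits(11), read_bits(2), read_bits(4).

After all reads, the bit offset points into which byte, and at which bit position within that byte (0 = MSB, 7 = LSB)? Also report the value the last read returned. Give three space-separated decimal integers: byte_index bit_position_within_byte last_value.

Read 1: bits[0:5] width=5 -> value=17 (bin 10001); offset now 5 = byte 0 bit 5; 27 bits remain
Read 2: bits[5:16] width=11 -> value=1855 (bin 11100111111); offset now 16 = byte 2 bit 0; 16 bits remain
Read 3: bits[16:18] width=2 -> value=2 (bin 10); offset now 18 = byte 2 bit 2; 14 bits remain
Read 4: bits[18:22] width=4 -> value=14 (bin 1110); offset now 22 = byte 2 bit 6; 10 bits remain

Answer: 2 6 14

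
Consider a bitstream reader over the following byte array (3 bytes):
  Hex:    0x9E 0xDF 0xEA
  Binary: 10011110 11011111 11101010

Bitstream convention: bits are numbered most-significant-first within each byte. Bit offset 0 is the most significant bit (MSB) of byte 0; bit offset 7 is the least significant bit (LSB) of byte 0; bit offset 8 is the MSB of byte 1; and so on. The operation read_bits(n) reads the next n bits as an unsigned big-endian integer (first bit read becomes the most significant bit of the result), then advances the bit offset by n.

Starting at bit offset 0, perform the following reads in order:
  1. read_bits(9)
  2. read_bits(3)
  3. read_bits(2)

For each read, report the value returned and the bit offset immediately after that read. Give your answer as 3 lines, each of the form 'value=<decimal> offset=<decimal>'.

Answer: value=317 offset=9
value=5 offset=12
value=3 offset=14

Derivation:
Read 1: bits[0:9] width=9 -> value=317 (bin 100111101); offset now 9 = byte 1 bit 1; 15 bits remain
Read 2: bits[9:12] width=3 -> value=5 (bin 101); offset now 12 = byte 1 bit 4; 12 bits remain
Read 3: bits[12:14] width=2 -> value=3 (bin 11); offset now 14 = byte 1 bit 6; 10 bits remain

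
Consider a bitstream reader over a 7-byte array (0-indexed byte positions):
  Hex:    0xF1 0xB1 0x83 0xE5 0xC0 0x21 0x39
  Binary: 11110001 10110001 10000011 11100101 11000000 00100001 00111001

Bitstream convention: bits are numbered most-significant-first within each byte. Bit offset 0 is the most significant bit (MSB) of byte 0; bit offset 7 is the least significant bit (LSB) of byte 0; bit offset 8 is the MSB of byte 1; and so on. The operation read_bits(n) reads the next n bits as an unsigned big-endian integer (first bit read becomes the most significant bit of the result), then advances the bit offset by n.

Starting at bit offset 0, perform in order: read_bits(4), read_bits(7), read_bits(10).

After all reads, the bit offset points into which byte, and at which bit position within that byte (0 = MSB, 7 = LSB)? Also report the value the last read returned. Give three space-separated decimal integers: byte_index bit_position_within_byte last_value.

Read 1: bits[0:4] width=4 -> value=15 (bin 1111); offset now 4 = byte 0 bit 4; 52 bits remain
Read 2: bits[4:11] width=7 -> value=13 (bin 0001101); offset now 11 = byte 1 bit 3; 45 bits remain
Read 3: bits[11:21] width=10 -> value=560 (bin 1000110000); offset now 21 = byte 2 bit 5; 35 bits remain

Answer: 2 5 560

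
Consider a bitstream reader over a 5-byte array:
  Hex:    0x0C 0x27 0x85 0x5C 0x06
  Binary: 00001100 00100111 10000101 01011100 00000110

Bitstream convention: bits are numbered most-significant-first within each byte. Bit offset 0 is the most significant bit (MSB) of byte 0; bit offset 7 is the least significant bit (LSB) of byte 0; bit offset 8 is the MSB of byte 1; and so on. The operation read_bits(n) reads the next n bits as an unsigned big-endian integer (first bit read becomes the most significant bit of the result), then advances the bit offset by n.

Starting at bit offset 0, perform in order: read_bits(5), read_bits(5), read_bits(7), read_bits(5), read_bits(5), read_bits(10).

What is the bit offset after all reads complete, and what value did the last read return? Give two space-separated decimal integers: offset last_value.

Answer: 37 896

Derivation:
Read 1: bits[0:5] width=5 -> value=1 (bin 00001); offset now 5 = byte 0 bit 5; 35 bits remain
Read 2: bits[5:10] width=5 -> value=16 (bin 10000); offset now 10 = byte 1 bit 2; 30 bits remain
Read 3: bits[10:17] width=7 -> value=79 (bin 1001111); offset now 17 = byte 2 bit 1; 23 bits remain
Read 4: bits[17:22] width=5 -> value=1 (bin 00001); offset now 22 = byte 2 bit 6; 18 bits remain
Read 5: bits[22:27] width=5 -> value=10 (bin 01010); offset now 27 = byte 3 bit 3; 13 bits remain
Read 6: bits[27:37] width=10 -> value=896 (bin 1110000000); offset now 37 = byte 4 bit 5; 3 bits remain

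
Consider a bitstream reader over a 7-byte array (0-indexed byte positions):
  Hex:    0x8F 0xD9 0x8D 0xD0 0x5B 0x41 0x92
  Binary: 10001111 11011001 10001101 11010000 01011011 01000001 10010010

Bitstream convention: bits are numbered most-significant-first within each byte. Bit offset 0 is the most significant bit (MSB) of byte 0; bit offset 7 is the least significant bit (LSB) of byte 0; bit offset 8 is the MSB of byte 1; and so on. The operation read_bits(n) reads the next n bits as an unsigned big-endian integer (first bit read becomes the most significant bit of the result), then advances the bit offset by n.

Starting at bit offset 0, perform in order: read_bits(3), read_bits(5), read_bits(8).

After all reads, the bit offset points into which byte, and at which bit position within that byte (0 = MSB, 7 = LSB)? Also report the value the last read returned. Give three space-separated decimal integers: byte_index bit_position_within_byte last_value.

Read 1: bits[0:3] width=3 -> value=4 (bin 100); offset now 3 = byte 0 bit 3; 53 bits remain
Read 2: bits[3:8] width=5 -> value=15 (bin 01111); offset now 8 = byte 1 bit 0; 48 bits remain
Read 3: bits[8:16] width=8 -> value=217 (bin 11011001); offset now 16 = byte 2 bit 0; 40 bits remain

Answer: 2 0 217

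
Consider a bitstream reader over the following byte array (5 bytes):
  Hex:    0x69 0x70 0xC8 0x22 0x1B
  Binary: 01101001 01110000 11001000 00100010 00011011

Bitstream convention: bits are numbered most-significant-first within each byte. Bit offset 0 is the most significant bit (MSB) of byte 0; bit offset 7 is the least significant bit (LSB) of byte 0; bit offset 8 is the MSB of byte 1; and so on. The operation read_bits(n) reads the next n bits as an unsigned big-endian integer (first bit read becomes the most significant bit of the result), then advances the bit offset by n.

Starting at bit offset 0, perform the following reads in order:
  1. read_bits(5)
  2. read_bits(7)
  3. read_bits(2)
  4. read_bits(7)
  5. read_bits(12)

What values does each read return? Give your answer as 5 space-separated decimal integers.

Read 1: bits[0:5] width=5 -> value=13 (bin 01101); offset now 5 = byte 0 bit 5; 35 bits remain
Read 2: bits[5:12] width=7 -> value=23 (bin 0010111); offset now 12 = byte 1 bit 4; 28 bits remain
Read 3: bits[12:14] width=2 -> value=0 (bin 00); offset now 14 = byte 1 bit 6; 26 bits remain
Read 4: bits[14:21] width=7 -> value=25 (bin 0011001); offset now 21 = byte 2 bit 5; 19 bits remain
Read 5: bits[21:33] width=12 -> value=68 (bin 000001000100); offset now 33 = byte 4 bit 1; 7 bits remain

Answer: 13 23 0 25 68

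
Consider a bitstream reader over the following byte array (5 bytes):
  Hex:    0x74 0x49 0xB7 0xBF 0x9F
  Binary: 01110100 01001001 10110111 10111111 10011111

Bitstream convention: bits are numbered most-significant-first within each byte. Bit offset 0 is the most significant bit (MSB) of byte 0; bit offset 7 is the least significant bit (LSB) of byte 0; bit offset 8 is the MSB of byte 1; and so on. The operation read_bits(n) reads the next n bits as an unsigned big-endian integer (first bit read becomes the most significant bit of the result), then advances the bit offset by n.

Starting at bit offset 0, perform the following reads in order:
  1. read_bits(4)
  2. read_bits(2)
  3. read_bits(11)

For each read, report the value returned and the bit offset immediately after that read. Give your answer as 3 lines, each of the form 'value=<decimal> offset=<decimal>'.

Read 1: bits[0:4] width=4 -> value=7 (bin 0111); offset now 4 = byte 0 bit 4; 36 bits remain
Read 2: bits[4:6] width=2 -> value=1 (bin 01); offset now 6 = byte 0 bit 6; 34 bits remain
Read 3: bits[6:17] width=11 -> value=147 (bin 00010010011); offset now 17 = byte 2 bit 1; 23 bits remain

Answer: value=7 offset=4
value=1 offset=6
value=147 offset=17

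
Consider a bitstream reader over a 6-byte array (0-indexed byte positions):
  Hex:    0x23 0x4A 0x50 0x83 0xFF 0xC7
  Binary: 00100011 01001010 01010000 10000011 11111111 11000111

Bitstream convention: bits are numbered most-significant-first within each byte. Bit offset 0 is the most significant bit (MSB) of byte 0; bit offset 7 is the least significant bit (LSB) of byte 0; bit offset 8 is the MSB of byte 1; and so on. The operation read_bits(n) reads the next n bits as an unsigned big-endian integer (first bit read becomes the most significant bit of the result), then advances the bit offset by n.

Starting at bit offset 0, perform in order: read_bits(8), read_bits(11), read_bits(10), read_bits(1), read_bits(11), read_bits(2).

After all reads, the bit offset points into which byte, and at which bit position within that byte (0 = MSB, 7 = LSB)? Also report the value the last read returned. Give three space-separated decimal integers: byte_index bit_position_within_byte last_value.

Answer: 5 3 2

Derivation:
Read 1: bits[0:8] width=8 -> value=35 (bin 00100011); offset now 8 = byte 1 bit 0; 40 bits remain
Read 2: bits[8:19] width=11 -> value=594 (bin 01001010010); offset now 19 = byte 2 bit 3; 29 bits remain
Read 3: bits[19:29] width=10 -> value=528 (bin 1000010000); offset now 29 = byte 3 bit 5; 19 bits remain
Read 4: bits[29:30] width=1 -> value=0 (bin 0); offset now 30 = byte 3 bit 6; 18 bits remain
Read 5: bits[30:41] width=11 -> value=2047 (bin 11111111111); offset now 41 = byte 5 bit 1; 7 bits remain
Read 6: bits[41:43] width=2 -> value=2 (bin 10); offset now 43 = byte 5 bit 3; 5 bits remain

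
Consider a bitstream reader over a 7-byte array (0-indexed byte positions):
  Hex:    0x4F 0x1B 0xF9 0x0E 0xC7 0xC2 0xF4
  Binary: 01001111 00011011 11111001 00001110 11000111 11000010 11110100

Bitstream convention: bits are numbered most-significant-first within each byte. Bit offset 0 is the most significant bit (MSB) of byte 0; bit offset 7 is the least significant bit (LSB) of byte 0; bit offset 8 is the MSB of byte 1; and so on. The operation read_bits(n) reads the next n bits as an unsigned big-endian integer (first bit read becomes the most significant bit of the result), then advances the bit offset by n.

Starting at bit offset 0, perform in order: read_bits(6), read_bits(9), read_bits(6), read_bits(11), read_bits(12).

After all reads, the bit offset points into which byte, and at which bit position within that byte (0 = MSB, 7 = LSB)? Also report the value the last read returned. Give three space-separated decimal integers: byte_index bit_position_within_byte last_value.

Answer: 5 4 3196

Derivation:
Read 1: bits[0:6] width=6 -> value=19 (bin 010011); offset now 6 = byte 0 bit 6; 50 bits remain
Read 2: bits[6:15] width=9 -> value=397 (bin 110001101); offset now 15 = byte 1 bit 7; 41 bits remain
Read 3: bits[15:21] width=6 -> value=63 (bin 111111); offset now 21 = byte 2 bit 5; 35 bits remain
Read 4: bits[21:32] width=11 -> value=270 (bin 00100001110); offset now 32 = byte 4 bit 0; 24 bits remain
Read 5: bits[32:44] width=12 -> value=3196 (bin 110001111100); offset now 44 = byte 5 bit 4; 12 bits remain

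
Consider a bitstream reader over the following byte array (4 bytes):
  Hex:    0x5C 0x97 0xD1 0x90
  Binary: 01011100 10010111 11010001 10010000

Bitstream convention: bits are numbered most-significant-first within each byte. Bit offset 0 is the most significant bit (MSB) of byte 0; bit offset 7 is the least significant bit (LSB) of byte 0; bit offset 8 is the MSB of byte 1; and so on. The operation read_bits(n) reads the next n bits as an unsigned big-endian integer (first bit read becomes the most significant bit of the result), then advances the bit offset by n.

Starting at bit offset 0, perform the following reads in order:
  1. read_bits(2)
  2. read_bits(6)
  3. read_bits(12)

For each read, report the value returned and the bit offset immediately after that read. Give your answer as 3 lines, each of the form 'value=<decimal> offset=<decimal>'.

Read 1: bits[0:2] width=2 -> value=1 (bin 01); offset now 2 = byte 0 bit 2; 30 bits remain
Read 2: bits[2:8] width=6 -> value=28 (bin 011100); offset now 8 = byte 1 bit 0; 24 bits remain
Read 3: bits[8:20] width=12 -> value=2429 (bin 100101111101); offset now 20 = byte 2 bit 4; 12 bits remain

Answer: value=1 offset=2
value=28 offset=8
value=2429 offset=20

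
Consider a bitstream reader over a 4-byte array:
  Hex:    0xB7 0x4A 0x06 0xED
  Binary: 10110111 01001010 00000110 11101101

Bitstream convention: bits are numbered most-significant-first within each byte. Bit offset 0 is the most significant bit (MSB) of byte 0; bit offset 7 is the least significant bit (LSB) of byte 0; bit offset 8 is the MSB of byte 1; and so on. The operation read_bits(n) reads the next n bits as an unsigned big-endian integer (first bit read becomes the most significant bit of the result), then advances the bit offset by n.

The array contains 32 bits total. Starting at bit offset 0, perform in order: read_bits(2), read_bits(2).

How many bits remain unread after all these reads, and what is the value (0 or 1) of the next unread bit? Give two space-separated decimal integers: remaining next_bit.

Answer: 28 0

Derivation:
Read 1: bits[0:2] width=2 -> value=2 (bin 10); offset now 2 = byte 0 bit 2; 30 bits remain
Read 2: bits[2:4] width=2 -> value=3 (bin 11); offset now 4 = byte 0 bit 4; 28 bits remain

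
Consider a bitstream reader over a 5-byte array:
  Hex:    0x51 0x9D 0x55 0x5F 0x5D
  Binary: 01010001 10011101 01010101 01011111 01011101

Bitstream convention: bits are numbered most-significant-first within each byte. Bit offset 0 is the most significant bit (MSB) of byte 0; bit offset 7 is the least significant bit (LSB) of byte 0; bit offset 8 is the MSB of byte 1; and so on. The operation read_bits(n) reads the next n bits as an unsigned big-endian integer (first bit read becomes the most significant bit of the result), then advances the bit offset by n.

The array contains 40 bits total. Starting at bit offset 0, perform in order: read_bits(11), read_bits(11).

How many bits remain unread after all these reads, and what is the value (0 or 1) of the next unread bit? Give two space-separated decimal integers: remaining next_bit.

Answer: 18 0

Derivation:
Read 1: bits[0:11] width=11 -> value=652 (bin 01010001100); offset now 11 = byte 1 bit 3; 29 bits remain
Read 2: bits[11:22] width=11 -> value=1877 (bin 11101010101); offset now 22 = byte 2 bit 6; 18 bits remain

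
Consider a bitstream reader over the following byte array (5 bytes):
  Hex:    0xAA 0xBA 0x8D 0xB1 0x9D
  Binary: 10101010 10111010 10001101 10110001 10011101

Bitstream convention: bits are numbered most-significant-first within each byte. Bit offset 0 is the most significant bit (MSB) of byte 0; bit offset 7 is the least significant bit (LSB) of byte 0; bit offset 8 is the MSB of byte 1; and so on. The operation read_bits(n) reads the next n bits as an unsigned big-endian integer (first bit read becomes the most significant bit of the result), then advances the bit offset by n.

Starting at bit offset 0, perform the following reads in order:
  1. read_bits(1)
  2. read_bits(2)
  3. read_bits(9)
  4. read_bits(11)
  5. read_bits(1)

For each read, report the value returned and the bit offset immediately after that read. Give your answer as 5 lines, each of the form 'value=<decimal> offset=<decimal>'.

Read 1: bits[0:1] width=1 -> value=1 (bin 1); offset now 1 = byte 0 bit 1; 39 bits remain
Read 2: bits[1:3] width=2 -> value=1 (bin 01); offset now 3 = byte 0 bit 3; 37 bits remain
Read 3: bits[3:12] width=9 -> value=171 (bin 010101011); offset now 12 = byte 1 bit 4; 28 bits remain
Read 4: bits[12:23] width=11 -> value=1350 (bin 10101000110); offset now 23 = byte 2 bit 7; 17 bits remain
Read 5: bits[23:24] width=1 -> value=1 (bin 1); offset now 24 = byte 3 bit 0; 16 bits remain

Answer: value=1 offset=1
value=1 offset=3
value=171 offset=12
value=1350 offset=23
value=1 offset=24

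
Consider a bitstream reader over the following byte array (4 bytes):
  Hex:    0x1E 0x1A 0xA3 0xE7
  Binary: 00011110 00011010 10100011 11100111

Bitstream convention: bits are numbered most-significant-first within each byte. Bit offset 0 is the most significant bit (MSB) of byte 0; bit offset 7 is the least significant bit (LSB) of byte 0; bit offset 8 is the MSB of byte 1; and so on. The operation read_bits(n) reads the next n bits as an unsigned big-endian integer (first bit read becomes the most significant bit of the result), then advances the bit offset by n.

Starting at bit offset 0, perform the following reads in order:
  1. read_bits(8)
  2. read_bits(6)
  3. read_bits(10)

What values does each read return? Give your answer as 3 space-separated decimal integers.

Answer: 30 6 675

Derivation:
Read 1: bits[0:8] width=8 -> value=30 (bin 00011110); offset now 8 = byte 1 bit 0; 24 bits remain
Read 2: bits[8:14] width=6 -> value=6 (bin 000110); offset now 14 = byte 1 bit 6; 18 bits remain
Read 3: bits[14:24] width=10 -> value=675 (bin 1010100011); offset now 24 = byte 3 bit 0; 8 bits remain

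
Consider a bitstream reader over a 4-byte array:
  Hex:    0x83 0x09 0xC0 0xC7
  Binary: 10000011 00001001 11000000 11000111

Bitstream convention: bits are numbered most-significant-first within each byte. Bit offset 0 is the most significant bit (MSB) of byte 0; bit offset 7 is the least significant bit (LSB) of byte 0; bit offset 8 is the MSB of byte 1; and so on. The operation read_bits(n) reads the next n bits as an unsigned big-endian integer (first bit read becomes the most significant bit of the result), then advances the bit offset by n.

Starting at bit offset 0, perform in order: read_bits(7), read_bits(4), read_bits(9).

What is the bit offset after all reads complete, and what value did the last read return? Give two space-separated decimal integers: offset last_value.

Answer: 20 156

Derivation:
Read 1: bits[0:7] width=7 -> value=65 (bin 1000001); offset now 7 = byte 0 bit 7; 25 bits remain
Read 2: bits[7:11] width=4 -> value=8 (bin 1000); offset now 11 = byte 1 bit 3; 21 bits remain
Read 3: bits[11:20] width=9 -> value=156 (bin 010011100); offset now 20 = byte 2 bit 4; 12 bits remain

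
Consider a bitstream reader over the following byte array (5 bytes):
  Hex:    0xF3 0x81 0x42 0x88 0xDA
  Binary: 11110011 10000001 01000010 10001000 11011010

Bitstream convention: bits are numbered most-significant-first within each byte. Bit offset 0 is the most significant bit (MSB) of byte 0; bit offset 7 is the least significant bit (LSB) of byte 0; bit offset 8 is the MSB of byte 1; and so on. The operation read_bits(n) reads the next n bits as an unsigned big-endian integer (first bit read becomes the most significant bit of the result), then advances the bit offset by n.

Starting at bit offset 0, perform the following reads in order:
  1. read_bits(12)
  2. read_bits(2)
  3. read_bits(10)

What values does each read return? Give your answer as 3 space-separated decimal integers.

Answer: 3896 0 322

Derivation:
Read 1: bits[0:12] width=12 -> value=3896 (bin 111100111000); offset now 12 = byte 1 bit 4; 28 bits remain
Read 2: bits[12:14] width=2 -> value=0 (bin 00); offset now 14 = byte 1 bit 6; 26 bits remain
Read 3: bits[14:24] width=10 -> value=322 (bin 0101000010); offset now 24 = byte 3 bit 0; 16 bits remain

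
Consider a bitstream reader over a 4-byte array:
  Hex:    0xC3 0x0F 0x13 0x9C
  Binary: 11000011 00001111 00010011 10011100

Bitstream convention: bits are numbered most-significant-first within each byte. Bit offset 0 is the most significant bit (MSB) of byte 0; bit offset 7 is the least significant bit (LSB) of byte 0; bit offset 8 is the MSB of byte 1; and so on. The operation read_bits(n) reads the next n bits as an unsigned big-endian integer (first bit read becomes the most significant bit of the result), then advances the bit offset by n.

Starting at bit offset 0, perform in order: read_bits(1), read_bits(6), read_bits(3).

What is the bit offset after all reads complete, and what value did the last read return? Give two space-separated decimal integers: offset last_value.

Answer: 10 4

Derivation:
Read 1: bits[0:1] width=1 -> value=1 (bin 1); offset now 1 = byte 0 bit 1; 31 bits remain
Read 2: bits[1:7] width=6 -> value=33 (bin 100001); offset now 7 = byte 0 bit 7; 25 bits remain
Read 3: bits[7:10] width=3 -> value=4 (bin 100); offset now 10 = byte 1 bit 2; 22 bits remain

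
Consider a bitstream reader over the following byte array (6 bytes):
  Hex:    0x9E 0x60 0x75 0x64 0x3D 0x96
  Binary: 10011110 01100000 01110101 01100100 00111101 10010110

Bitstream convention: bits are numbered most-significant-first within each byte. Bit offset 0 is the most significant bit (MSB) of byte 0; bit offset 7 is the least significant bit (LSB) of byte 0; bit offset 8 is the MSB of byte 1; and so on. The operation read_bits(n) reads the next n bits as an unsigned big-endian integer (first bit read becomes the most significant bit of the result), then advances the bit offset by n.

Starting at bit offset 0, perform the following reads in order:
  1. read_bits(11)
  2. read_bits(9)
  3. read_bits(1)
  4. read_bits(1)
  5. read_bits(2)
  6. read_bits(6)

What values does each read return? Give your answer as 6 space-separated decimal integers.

Answer: 1267 7 0 1 1 25

Derivation:
Read 1: bits[0:11] width=11 -> value=1267 (bin 10011110011); offset now 11 = byte 1 bit 3; 37 bits remain
Read 2: bits[11:20] width=9 -> value=7 (bin 000000111); offset now 20 = byte 2 bit 4; 28 bits remain
Read 3: bits[20:21] width=1 -> value=0 (bin 0); offset now 21 = byte 2 bit 5; 27 bits remain
Read 4: bits[21:22] width=1 -> value=1 (bin 1); offset now 22 = byte 2 bit 6; 26 bits remain
Read 5: bits[22:24] width=2 -> value=1 (bin 01); offset now 24 = byte 3 bit 0; 24 bits remain
Read 6: bits[24:30] width=6 -> value=25 (bin 011001); offset now 30 = byte 3 bit 6; 18 bits remain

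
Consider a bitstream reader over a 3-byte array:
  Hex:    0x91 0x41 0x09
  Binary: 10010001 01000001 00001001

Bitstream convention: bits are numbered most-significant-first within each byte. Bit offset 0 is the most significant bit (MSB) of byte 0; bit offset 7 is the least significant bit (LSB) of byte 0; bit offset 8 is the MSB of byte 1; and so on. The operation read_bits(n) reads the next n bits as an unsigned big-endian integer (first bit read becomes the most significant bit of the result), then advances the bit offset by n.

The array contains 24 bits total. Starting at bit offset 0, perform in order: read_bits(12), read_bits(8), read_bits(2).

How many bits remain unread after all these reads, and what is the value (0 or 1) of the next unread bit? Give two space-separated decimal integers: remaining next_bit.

Answer: 2 0

Derivation:
Read 1: bits[0:12] width=12 -> value=2324 (bin 100100010100); offset now 12 = byte 1 bit 4; 12 bits remain
Read 2: bits[12:20] width=8 -> value=16 (bin 00010000); offset now 20 = byte 2 bit 4; 4 bits remain
Read 3: bits[20:22] width=2 -> value=2 (bin 10); offset now 22 = byte 2 bit 6; 2 bits remain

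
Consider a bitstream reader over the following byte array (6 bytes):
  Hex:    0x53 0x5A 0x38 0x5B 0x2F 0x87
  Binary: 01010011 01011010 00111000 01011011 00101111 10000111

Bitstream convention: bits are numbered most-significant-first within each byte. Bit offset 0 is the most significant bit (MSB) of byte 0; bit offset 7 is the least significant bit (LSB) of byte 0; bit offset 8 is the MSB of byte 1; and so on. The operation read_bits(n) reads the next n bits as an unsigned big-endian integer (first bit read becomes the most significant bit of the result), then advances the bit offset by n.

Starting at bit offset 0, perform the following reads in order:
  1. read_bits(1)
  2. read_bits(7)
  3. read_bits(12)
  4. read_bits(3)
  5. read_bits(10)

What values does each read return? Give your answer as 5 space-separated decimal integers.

Read 1: bits[0:1] width=1 -> value=0 (bin 0); offset now 1 = byte 0 bit 1; 47 bits remain
Read 2: bits[1:8] width=7 -> value=83 (bin 1010011); offset now 8 = byte 1 bit 0; 40 bits remain
Read 3: bits[8:20] width=12 -> value=1443 (bin 010110100011); offset now 20 = byte 2 bit 4; 28 bits remain
Read 4: bits[20:23] width=3 -> value=4 (bin 100); offset now 23 = byte 2 bit 7; 25 bits remain
Read 5: bits[23:33] width=10 -> value=182 (bin 0010110110); offset now 33 = byte 4 bit 1; 15 bits remain

Answer: 0 83 1443 4 182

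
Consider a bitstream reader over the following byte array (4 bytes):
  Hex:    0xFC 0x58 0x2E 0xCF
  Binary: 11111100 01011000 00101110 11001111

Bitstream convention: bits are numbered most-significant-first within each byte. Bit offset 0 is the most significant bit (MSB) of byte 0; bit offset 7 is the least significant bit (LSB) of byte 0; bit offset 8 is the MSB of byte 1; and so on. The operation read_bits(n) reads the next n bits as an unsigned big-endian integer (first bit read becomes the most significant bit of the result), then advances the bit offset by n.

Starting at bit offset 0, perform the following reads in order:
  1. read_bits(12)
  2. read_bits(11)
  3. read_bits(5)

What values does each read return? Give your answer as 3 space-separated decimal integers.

Answer: 4037 1047 12

Derivation:
Read 1: bits[0:12] width=12 -> value=4037 (bin 111111000101); offset now 12 = byte 1 bit 4; 20 bits remain
Read 2: bits[12:23] width=11 -> value=1047 (bin 10000010111); offset now 23 = byte 2 bit 7; 9 bits remain
Read 3: bits[23:28] width=5 -> value=12 (bin 01100); offset now 28 = byte 3 bit 4; 4 bits remain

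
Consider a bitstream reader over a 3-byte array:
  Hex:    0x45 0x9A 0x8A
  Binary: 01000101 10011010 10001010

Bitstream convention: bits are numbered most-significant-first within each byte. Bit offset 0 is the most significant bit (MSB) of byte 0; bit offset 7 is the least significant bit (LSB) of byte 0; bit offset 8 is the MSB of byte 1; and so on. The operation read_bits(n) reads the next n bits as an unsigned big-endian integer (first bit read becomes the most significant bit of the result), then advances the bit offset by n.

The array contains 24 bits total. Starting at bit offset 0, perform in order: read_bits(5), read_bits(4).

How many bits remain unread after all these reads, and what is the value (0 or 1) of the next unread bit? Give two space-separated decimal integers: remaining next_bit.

Answer: 15 0

Derivation:
Read 1: bits[0:5] width=5 -> value=8 (bin 01000); offset now 5 = byte 0 bit 5; 19 bits remain
Read 2: bits[5:9] width=4 -> value=11 (bin 1011); offset now 9 = byte 1 bit 1; 15 bits remain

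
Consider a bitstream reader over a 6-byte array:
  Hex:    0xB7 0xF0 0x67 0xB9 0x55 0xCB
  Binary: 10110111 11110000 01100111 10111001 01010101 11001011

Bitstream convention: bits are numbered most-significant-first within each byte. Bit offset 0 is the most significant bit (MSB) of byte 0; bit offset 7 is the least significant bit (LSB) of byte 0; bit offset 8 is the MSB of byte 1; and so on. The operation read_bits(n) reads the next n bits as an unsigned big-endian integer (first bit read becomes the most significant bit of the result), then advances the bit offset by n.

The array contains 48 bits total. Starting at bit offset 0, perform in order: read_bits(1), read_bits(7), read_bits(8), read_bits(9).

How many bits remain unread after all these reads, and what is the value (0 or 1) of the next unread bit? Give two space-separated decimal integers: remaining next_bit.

Read 1: bits[0:1] width=1 -> value=1 (bin 1); offset now 1 = byte 0 bit 1; 47 bits remain
Read 2: bits[1:8] width=7 -> value=55 (bin 0110111); offset now 8 = byte 1 bit 0; 40 bits remain
Read 3: bits[8:16] width=8 -> value=240 (bin 11110000); offset now 16 = byte 2 bit 0; 32 bits remain
Read 4: bits[16:25] width=9 -> value=207 (bin 011001111); offset now 25 = byte 3 bit 1; 23 bits remain

Answer: 23 0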